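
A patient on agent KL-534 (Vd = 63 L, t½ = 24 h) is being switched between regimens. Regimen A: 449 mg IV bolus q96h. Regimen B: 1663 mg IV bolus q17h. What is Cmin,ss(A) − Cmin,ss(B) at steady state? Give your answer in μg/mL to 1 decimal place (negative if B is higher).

Regimen A: f = (1/2)^(96/24) ≈ 0.0625; Cmin,ss = (449/63)·f/(1−f) ≈ 0.475 μg/mL.
Regimen B: f = (1/2)^(17/24) ≈ 0.6120; Cmin,ss = (1663/63)·f/(1−f) ≈ 41.636 μg/mL.
Difference ≈ 0.475 − 41.636 ≈ -41.161 μg/mL.

-41.2 μg/mL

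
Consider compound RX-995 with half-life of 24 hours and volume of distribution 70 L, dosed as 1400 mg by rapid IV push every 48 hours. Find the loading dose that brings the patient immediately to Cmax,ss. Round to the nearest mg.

1867 mg

f = (1/2)^(48/24) ≈ 0.250000; accumulation ratio R = 1/(1−f) ≈ 1.33333.
Loading dose to hit Cmax,ss on first dose: D_load = D_maint·R ≈ 1400 × 1.33333 ≈ 1866.66 mg.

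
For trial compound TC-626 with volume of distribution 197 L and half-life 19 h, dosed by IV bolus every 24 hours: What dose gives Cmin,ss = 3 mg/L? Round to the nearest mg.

τ/t½ = 24/19 ≈ 1.2632, so f = (1/2)^(24/19) ≈ 0.416631.
Cmin,ss = (D/Vd)·f/(1−f), so D = Cmin,ss·Vd·(1−f)/f.
D = 3 × 197 × (1−f)/f ≈ 3 × 197 × 1.40021 ≈ 827.52 mg.

828 mg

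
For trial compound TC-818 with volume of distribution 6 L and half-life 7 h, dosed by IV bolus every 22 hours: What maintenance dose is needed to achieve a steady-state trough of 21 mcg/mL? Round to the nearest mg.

987 mg

τ/t½ = 22/7 ≈ 3.1429, so f = (1/2)^(22/7) ≈ 0.113215.
Cmin,ss = (D/Vd)·f/(1−f), so D = Cmin,ss·Vd·(1−f)/f.
D = 21 × 6 × (1−f)/f ≈ 21 × 6 × 7.83275 ≈ 986.93 mg.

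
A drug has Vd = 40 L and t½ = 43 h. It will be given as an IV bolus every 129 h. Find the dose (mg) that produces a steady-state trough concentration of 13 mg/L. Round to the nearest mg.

τ/t½ = 129/43 ≈ 3, so f = (1/2)^(129/43) ≈ 0.125000.
Cmin,ss = (D/Vd)·f/(1−f), so D = Cmin,ss·Vd·(1−f)/f.
D = 13 × 40 × (1−f)/f ≈ 13 × 40 × 7.00000 ≈ 3640.00 mg.

3640 mg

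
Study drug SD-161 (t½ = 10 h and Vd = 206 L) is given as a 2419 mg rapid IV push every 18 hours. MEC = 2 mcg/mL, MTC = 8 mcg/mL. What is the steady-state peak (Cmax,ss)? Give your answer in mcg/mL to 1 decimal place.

16.5 mcg/mL

k = ln2/t½ = ln2/10 ≈ 0.069315 h⁻¹; fraction remaining f = e^(−kτ) = e^(−0.069315×18) ≈ 0.2872.
Accumulation ratio R = 1/(1 − f) ≈ 1/0.7128 ≈ 1.4029.
Each bolus raises the concentration by D/Vd = 2419/206 ≈ 11.743 mcg/mL.
Cmax,ss = C₀/(1 − f) ≈ 11.743/0.7128 ≈ 16.474 mcg/mL.
Peak 16.5 mcg/mL vs MTC 8 mcg/mL: exceeds toxic threshold.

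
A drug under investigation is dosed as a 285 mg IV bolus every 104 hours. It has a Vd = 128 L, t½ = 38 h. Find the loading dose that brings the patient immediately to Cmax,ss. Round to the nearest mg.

335 mg

f = (1/2)^(104/38) ≈ 0.150013; accumulation ratio R = 1/(1−f) ≈ 1.17649.
Loading dose to hit Cmax,ss on first dose: D_load = D_maint·R ≈ 285 × 1.17649 ≈ 335.30 mg.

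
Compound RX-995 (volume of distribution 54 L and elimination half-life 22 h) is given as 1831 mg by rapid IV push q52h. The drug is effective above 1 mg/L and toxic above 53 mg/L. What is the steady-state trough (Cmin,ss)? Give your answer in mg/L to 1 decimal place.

8.2 mg/L

Over one 52-h interval, 52/22 ≈ 2.3636 half-lives elapse, leaving f ≈ 0.1943 of each dose.
At steady state, accumulation factor R = 1/(1 − e^(−kτ)) ≈ 1.2412.
Single-dose peak C₀ = D/Vd = 1831/54 ≈ 33.907 mg/L.
Steady-state peak Cmax,ss = C₀·R ≈ 33.907 × 1.2412 ≈ 42.085 mg/L.
One interval later, Cmin,ss = Cmax,ss·e^(−kτ) ≈ 42.085 × 0.1943 ≈ 8.177 mg/L.
Trough 8.2 mg/L vs MEC 1 mg/L: adequate.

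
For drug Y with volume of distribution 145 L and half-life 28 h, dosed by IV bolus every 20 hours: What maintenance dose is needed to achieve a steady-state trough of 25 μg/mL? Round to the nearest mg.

2322 mg

τ/t½ = 20/28 ≈ 0.71429, so f = (1/2)^(20/28) ≈ 0.609507.
Cmin,ss = (D/Vd)·f/(1−f), so D = Cmin,ss·Vd·(1−f)/f.
D = 25 × 145 × (1−f)/f ≈ 25 × 145 × 0.64067 ≈ 2322.43 mg.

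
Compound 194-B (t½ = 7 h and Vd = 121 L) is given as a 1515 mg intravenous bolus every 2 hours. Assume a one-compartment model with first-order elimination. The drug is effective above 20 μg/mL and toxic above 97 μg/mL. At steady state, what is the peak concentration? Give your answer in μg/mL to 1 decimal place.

69.7 μg/mL

τ/t½ = 2/7 ≈ 0.28571, so fraction remaining f = (1/2)^(2/7) ≈ 0.8203.
Accumulation ratio R = 1/(1 − f) ≈ 1/0.1797 ≈ 5.5648.
Single-dose peak C₀ = D/Vd = 1515/121 ≈ 12.521 μg/mL.
Steady-state peak Cmax,ss = C₀·R ≈ 12.521 × 5.5648 ≈ 69.677 μg/mL.
Peak 69.7 μg/mL vs MTC 97 μg/mL: below toxic threshold.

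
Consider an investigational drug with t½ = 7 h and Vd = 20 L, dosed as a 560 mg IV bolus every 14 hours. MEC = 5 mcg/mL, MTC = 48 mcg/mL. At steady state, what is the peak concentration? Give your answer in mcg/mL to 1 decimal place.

τ = 14 h = 2 half-lives, so f = (1/2)^2 = 0.25.
At steady state, R = 1/(1 − 0.25) = 4/3.
Single-dose peak C₀ = D/Vd = 560/20 = 28 mcg/mL.
Steady-state peak Cmax,ss = C₀·R = 28 × 4/3 ≈ 37.333 mcg/mL.
Peak 37.3 mcg/mL vs MTC 48 mcg/mL: below toxic threshold.

37.3 mcg/mL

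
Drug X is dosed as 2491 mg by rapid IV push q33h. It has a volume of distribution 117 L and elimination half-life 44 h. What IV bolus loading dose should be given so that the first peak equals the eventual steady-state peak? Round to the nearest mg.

6145 mg

f = (1/2)^(33/44) ≈ 0.594604; accumulation ratio R = 1/(1−f) ≈ 2.46672.
Loading dose to hit Cmax,ss on first dose: D_load = D_maint·R ≈ 2491 × 2.46672 ≈ 6144.60 mg.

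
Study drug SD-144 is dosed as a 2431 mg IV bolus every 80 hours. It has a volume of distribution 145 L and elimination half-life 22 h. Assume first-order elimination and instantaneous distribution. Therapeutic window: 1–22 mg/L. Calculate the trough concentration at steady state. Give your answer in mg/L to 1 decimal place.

k = ln2/t½ = ln2/22 ≈ 0.031507 h⁻¹; fraction remaining f = e^(−kτ) = e^(−0.031507×80) ≈ 0.0804.
Each bolus raises the concentration by D/Vd = 2431/145 ≈ 16.766 mg/L.
Steady-state trough Cmin,ss = C₀·f/(1−f) ≈ 16.766 × 0.0804/0.9196 ≈ 1.466 mg/L.
Trough 1.5 mg/L vs MEC 1 mg/L: adequate.

1.5 mg/L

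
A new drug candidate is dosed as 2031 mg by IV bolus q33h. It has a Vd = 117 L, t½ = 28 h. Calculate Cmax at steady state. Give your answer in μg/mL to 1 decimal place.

Over one 33-h interval, 33/28 ≈ 1.1786 half-lives elapse, leaving f ≈ 0.4418 of each dose.
At steady state, accumulation factor R = 1/(1 − e^(−kτ)) ≈ 1.7915.
Single-dose peak C₀ = D/Vd = 2031/117 ≈ 17.359 μg/mL.
Steady-state peak Cmax,ss = C₀·R ≈ 17.359 × 1.7915 ≈ 31.099 μg/mL.

31.1 μg/mL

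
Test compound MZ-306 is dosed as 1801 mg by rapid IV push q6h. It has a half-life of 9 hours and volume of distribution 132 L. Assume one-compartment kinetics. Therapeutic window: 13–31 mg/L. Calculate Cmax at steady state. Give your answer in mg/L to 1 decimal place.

k = ln2/t½ = ln2/9 ≈ 0.077016 h⁻¹; fraction remaining f = e^(−kτ) = e^(−0.077016×6) ≈ 0.6300.
Accumulation ratio R = 1/(1 − f) ≈ 1/0.3700 ≈ 2.7027.
Each bolus raises the concentration by D/Vd = 1801/132 ≈ 13.644 mg/L.
Steady-state peak Cmax,ss = C₀·R ≈ 13.644 × 2.7027 ≈ 36.876 mg/L.
Peak 36.9 mg/L vs MTC 31 mg/L: exceeds toxic threshold.

36.9 mg/L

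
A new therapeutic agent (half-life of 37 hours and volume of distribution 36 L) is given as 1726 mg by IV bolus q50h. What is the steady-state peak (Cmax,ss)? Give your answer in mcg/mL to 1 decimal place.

Over one 50-h interval, 50/37 ≈ 1.3514 half-lives elapse, leaving f ≈ 0.3919 of each dose.
Accumulation ratio R = 1/(1 − f) ≈ 1/0.6081 ≈ 1.6445.
Single-dose peak C₀ = D/Vd = 1726/36 ≈ 47.944 mcg/mL.
Steady-state peak Cmax,ss = C₀·R ≈ 47.944 × 1.6445 ≈ 78.844 mcg/mL.

78.8 mcg/mL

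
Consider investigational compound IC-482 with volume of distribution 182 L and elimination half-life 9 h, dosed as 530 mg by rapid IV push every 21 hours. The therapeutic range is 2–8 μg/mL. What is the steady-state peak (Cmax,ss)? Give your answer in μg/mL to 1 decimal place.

3.6 μg/mL

τ/t½ = 21/9 ≈ 2.3333, so fraction remaining f = (1/2)^(21/9) ≈ 0.1984.
Accumulation ratio R = 1/(1 − f) ≈ 1/0.8016 ≈ 1.2475.
Each bolus raises the concentration by D/Vd = 530/182 ≈ 2.912 μg/mL.
Steady-state peak Cmax,ss = C₀·R ≈ 2.912 × 1.2475 ≈ 3.633 μg/mL.
Peak 3.6 μg/mL vs MTC 8 μg/mL: below toxic threshold.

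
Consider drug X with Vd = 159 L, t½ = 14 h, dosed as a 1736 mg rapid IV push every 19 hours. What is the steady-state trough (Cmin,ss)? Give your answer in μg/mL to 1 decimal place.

7.0 μg/mL

τ/t½ = 19/14 ≈ 1.3571, so fraction remaining f = (1/2)^(19/14) ≈ 0.3904.
At steady state, accumulation factor R = 1/(1 − e^(−kτ)) ≈ 1.6404.
Single-dose peak C₀ = D/Vd = 1736/159 ≈ 10.918 μg/mL.
Cmax,ss = C₀/(1 − f) ≈ 10.918/0.6096 ≈ 17.910 μg/mL.
Steady-state trough Cmin,ss = Cmax,ss·f ≈ 17.910 × 0.3904 ≈ 6.992 μg/mL.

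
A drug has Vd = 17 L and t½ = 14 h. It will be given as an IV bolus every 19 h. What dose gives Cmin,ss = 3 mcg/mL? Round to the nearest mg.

80 mg

τ/t½ = 19/14 ≈ 1.3571, so f = (1/2)^(19/14) ≈ 0.390355.
Cmin,ss = (D/Vd)·f/(1−f), so D = Cmin,ss·Vd·(1−f)/f.
D = 3 × 17 × (1−f)/f ≈ 3 × 17 × 1.56177 ≈ 79.65 mg.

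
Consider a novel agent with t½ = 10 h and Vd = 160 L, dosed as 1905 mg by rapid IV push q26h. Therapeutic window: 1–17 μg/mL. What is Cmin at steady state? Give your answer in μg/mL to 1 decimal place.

2.4 μg/mL

τ/t½ = 26/10 ≈ 2.6, so fraction remaining f = (1/2)^(26/10) ≈ 0.1649.
Each bolus raises the concentration by D/Vd = 1905/160 ≈ 11.906 μg/mL.
Steady-state trough Cmin,ss = C₀·f/(1−f) ≈ 11.906 × 0.1649/0.8351 ≈ 2.351 μg/mL.
Trough 2.4 μg/mL vs MEC 1 μg/mL: adequate.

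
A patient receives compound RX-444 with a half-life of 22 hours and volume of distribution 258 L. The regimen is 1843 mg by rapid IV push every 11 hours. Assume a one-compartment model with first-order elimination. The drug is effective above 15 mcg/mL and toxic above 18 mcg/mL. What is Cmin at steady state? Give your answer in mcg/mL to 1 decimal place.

17.2 mcg/mL

τ/t½ = 11/22 ≈ 0.5, so fraction remaining f = (1/2)^(11/22) ≈ 0.7071.
At steady state, accumulation factor R = 1/(1 − e^(−kτ)) ≈ 3.4141.
Each bolus raises the concentration by D/Vd = 1843/258 ≈ 7.143 mcg/mL.
Cmax,ss = C₀/(1 − f) ≈ 7.143/0.2929 ≈ 24.387 mcg/mL.
Steady-state trough Cmin,ss = Cmax,ss·f ≈ 24.387 × 0.7071 ≈ 17.244 mcg/mL.
Trough 17.2 mcg/mL vs MEC 15 mcg/mL: adequate.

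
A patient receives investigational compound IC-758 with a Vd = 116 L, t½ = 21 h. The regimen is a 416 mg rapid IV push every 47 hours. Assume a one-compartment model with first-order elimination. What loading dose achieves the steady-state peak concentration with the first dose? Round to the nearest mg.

528 mg

f = (1/2)^(47/21) ≈ 0.211966; accumulation ratio R = 1/(1−f) ≈ 1.26898.
Loading dose to hit Cmax,ss on first dose: D_load = D_maint·R ≈ 416 × 1.26898 ≈ 527.90 mg.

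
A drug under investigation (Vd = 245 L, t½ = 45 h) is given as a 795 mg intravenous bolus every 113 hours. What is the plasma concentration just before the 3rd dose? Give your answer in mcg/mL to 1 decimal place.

f = (1/2)^(τ/t½) = (1/2)^(113/45) ≈ 0.1754.
C₀ = D/Vd = 795/245 ≈ 3.245 mcg/mL.
Before the 3rd dose, 2 doses have been given. Superposition: Cmin = C₀·(f + f²).
≈ 3.245 × (0.1754 + 0.0308) ≈ 3.245 × 0.2062 ≈ 0.669 mcg/mL.

0.7 mcg/mL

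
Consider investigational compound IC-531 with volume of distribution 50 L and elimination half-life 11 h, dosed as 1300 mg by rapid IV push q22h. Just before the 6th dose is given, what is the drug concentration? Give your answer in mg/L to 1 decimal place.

f = (1/2)^(τ/t½) = (1/2)^(22/11) ≈ 0.2500.
C₀ = D/Vd = 1300/50 ≈ 26.000 mg/L.
Before the 6th dose, 5 doses have been given. Superposition: Cmin = C₀·(f + f² + … + f^5).
≈ 26.000 × (0.2500 + 0.0625 + 0.0156 + 0.0039 + 0.0010) ≈ 26.000 × 0.3330 ≈ 8.658 mg/L.

8.7 mg/L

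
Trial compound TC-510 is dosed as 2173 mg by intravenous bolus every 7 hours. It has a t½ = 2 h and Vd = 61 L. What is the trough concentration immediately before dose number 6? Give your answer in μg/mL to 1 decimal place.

3.5 μg/mL

f = (1/2)^(τ/t½) = (1/2)^(7/2) ≈ 0.0884.
C₀ = D/Vd = 2173/61 ≈ 35.623 μg/mL.
Before the 6th dose, 5 doses have been given. Superposition: Cmin = C₀·(f + f² + … + f^5).
≈ 35.623 × (0.0884 + 0.0078 + 0.0007 + 0.0001 + 0.0000) ≈ 35.623 × 0.0970 ≈ 3.455 μg/mL.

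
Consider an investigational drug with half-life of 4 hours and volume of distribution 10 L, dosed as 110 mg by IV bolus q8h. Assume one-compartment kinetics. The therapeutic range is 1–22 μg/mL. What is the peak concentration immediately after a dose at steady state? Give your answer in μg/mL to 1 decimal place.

14.7 μg/mL

The dosing interval is 2 half-lives, so f = 2^(−2) = 0.25.
At steady state, R = 1/(1 − 0.25) = 4/3.
Single-dose peak C₀ = D/Vd = 110/10 = 11 μg/mL.
Steady-state peak Cmax,ss = C₀·R = 11 × 4/3 ≈ 14.667 μg/mL.
Peak 14.7 μg/mL vs MTC 22 μg/mL: below toxic threshold.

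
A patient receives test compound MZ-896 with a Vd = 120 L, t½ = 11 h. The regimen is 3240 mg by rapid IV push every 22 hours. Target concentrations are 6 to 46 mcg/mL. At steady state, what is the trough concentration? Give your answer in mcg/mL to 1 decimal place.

The dosing interval is 2 half-lives, so f = 2^(−2) = 0.25.
At steady state, R = 1/(1 − 0.25) = 4/3.
Single-dose peak C₀ = D/Vd = 3240/120 = 27 mcg/mL.
Steady-state peak Cmax,ss = C₀·R = 27 × 4/3 ≈ 36.000 mcg/mL.
Steady-state trough Cmin,ss = Cmax,ss·f ≈ 36.000 × 0.25 ≈ 9.000 mcg/mL.
Trough 9.0 mcg/mL vs MEC 6 mcg/mL: adequate.

9.0 mcg/mL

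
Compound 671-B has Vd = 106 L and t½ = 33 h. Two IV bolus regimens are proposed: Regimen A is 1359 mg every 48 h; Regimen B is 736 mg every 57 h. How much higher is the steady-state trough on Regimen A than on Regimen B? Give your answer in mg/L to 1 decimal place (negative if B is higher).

Regimen A: f = (1/2)^(48/33) ≈ 0.3649; Cmin,ss = (1359/106)·f/(1−f) ≈ 7.366 mg/L.
Regimen B: f = (1/2)^(57/33) ≈ 0.3020; Cmin,ss = (736/106)·f/(1−f) ≈ 3.004 mg/L.
Difference ≈ 7.366 − 3.004 ≈ 4.362 mg/L.

4.4 mg/L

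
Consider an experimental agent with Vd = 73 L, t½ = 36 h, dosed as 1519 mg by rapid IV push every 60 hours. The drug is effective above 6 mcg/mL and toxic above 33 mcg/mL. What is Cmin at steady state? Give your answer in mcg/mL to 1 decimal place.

9.6 mcg/mL

τ/t½ = 60/36 ≈ 1.6667, so fraction remaining f = (1/2)^(60/36) ≈ 0.3150.
Accumulation ratio R = 1/(1 − f) ≈ 1/0.6850 ≈ 1.4599.
Single-dose peak C₀ = D/Vd = 1519/73 ≈ 20.808 mcg/mL.
Cmax,ss = C₀/(1 − f) ≈ 20.808/0.6850 ≈ 30.377 mcg/mL.
Steady-state trough Cmin,ss = Cmax,ss·f ≈ 30.377 × 0.3150 ≈ 9.569 mcg/mL.
Trough 9.6 mcg/mL vs MEC 6 mcg/mL: adequate.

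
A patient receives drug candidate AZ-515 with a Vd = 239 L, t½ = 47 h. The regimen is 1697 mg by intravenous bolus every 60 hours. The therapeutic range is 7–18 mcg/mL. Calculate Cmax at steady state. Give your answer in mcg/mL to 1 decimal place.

τ/t½ = 60/47 ≈ 1.2766, so fraction remaining f = (1/2)^(60/47) ≈ 0.4128.
At steady state, accumulation factor R = 1/(1 − e^(−kτ)) ≈ 1.7030.
Single-dose peak C₀ = D/Vd = 1697/239 ≈ 7.100 mcg/mL.
Steady-state peak Cmax,ss = C₀·R ≈ 7.100 × 1.7030 ≈ 12.091 mcg/mL.
Peak 12.1 mcg/mL vs MTC 18 mcg/mL: below toxic threshold.

12.1 mcg/mL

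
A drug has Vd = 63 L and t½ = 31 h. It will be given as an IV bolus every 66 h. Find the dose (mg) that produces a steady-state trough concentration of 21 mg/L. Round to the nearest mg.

τ/t½ = 66/31 ≈ 2.129, so f = (1/2)^(66/31) ≈ 0.228611.
Cmin,ss = (D/Vd)·f/(1−f), so D = Cmin,ss·Vd·(1−f)/f.
D = 21 × 63 × (1−f)/f ≈ 21 × 63 × 3.37424 ≈ 4464.12 mg.

4464 mg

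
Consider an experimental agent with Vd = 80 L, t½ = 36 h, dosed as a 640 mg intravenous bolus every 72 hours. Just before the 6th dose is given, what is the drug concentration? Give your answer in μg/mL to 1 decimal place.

f = (1/2)^(τ/t½) = (1/2)^(72/36) ≈ 0.2500.
C₀ = D/Vd = 640/80 ≈ 8.000 μg/mL.
Before the 6th dose, 5 doses have been given. Superposition: Cmin = C₀·(f + f² + … + f^5).
≈ 8.000 × (0.2500 + 0.0625 + 0.0156 + 0.0039 + 0.0010) ≈ 8.000 × 0.3330 ≈ 2.664 μg/mL.

2.7 μg/mL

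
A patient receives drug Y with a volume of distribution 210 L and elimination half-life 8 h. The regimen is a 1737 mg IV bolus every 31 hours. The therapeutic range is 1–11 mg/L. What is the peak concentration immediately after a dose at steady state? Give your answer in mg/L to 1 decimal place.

8.9 mg/L

Over one 31-h interval, 31/8 ≈ 3.875 half-lives elapse, leaving f ≈ 0.0682 of each dose.
At steady state, accumulation factor R = 1/(1 − e^(−kτ)) ≈ 1.0732.
Single-dose peak C₀ = D/Vd = 1737/210 ≈ 8.271 mg/L.
Steady-state peak Cmax,ss = C₀·R ≈ 8.271 × 1.0732 ≈ 8.876 mg/L.
Peak 8.9 mg/L vs MTC 11 mg/L: below toxic threshold.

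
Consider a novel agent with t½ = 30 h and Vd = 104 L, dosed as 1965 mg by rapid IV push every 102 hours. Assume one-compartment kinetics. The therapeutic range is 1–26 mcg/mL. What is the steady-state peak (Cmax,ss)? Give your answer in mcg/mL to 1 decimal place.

k = ln2/t½ = ln2/30 ≈ 0.023105 h⁻¹; fraction remaining f = e^(−kτ) = e^(−0.023105×102) ≈ 0.0947.
At steady state, accumulation factor R = 1/(1 − e^(−kτ)) ≈ 1.1046.
Each bolus raises the concentration by D/Vd = 1965/104 ≈ 18.894 mcg/mL.
Steady-state peak Cmax,ss = C₀·R ≈ 18.894 × 1.1046 ≈ 20.870 mcg/mL.
Peak 20.9 mcg/mL vs MTC 26 mcg/mL: below toxic threshold.

20.9 mcg/mL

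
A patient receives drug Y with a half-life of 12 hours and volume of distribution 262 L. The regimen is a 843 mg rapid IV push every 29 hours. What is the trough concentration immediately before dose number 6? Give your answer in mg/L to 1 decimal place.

f = (1/2)^(τ/t½) = (1/2)^(29/12) ≈ 0.1873.
C₀ = D/Vd = 843/262 ≈ 3.218 mg/L.
Before the 6th dose, 5 doses have been given. Superposition: Cmin = C₀·(f + f² + … + f^5).
≈ 3.218 × (0.1873 + 0.0351 + 0.0066 + 0.0012 + 0.0002) ≈ 3.218 × 0.2304 ≈ 0.741 mg/L.

0.7 mg/L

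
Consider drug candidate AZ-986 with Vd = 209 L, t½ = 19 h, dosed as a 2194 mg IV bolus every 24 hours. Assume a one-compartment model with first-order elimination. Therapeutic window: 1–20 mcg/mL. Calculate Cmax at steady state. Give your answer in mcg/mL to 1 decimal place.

18.0 mcg/mL

k = ln2/t½ = ln2/19 ≈ 0.036481 h⁻¹; fraction remaining f = e^(−kτ) = e^(−0.036481×24) ≈ 0.4166.
Accumulation ratio R = 1/(1 − f) ≈ 1/0.5834 ≈ 1.7141.
Single-dose peak C₀ = D/Vd = 2194/209 ≈ 10.498 mcg/mL.
Steady-state peak Cmax,ss = C₀·R ≈ 10.498 × 1.7141 ≈ 17.995 mcg/mL.
Peak 18.0 mcg/mL vs MTC 20 mcg/mL: below toxic threshold.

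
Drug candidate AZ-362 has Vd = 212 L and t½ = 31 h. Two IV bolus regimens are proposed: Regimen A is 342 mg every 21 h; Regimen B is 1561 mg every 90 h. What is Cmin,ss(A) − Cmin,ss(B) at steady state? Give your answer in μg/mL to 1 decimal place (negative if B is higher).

Regimen A: f = (1/2)^(21/31) ≈ 0.6253; Cmin,ss = (342/212)·f/(1−f) ≈ 2.692 μg/mL.
Regimen B: f = (1/2)^(90/31) ≈ 0.1337; Cmin,ss = (1561/212)·f/(1−f) ≈ 1.136 μg/mL.
Difference ≈ 2.692 − 1.136 ≈ 1.556 μg/mL.

1.6 μg/mL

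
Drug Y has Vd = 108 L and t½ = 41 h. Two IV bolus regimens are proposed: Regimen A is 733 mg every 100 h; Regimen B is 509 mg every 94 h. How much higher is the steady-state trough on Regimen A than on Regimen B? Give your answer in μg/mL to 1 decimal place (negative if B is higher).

Regimen A: f = (1/2)^(100/41) ≈ 0.1844; Cmin,ss = (733/108)·f/(1−f) ≈ 1.534 μg/mL.
Regimen B: f = (1/2)^(94/41) ≈ 0.2041; Cmin,ss = (509/108)·f/(1−f) ≈ 1.209 μg/mL.
Difference ≈ 1.534 − 1.209 ≈ 0.325 μg/mL.

0.3 μg/mL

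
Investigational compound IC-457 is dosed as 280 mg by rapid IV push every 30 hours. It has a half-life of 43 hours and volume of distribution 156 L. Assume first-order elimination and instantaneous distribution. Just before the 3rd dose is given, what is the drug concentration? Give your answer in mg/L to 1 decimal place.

f = (1/2)^(τ/t½) = (1/2)^(30/43) ≈ 0.6166.
C₀ = D/Vd = 280/156 ≈ 1.795 mg/L.
Before the 3rd dose, 2 doses have been given. Superposition: Cmin = C₀·(f + f²).
≈ 1.795 × (0.6166 + 0.3802) ≈ 1.795 × 0.9968 ≈ 1.789 mg/L.

1.8 mg/L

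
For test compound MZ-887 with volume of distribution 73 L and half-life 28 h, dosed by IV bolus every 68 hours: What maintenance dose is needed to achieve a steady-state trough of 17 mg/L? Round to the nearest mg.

τ/t½ = 68/28 ≈ 2.4286, so f = (1/2)^(68/28) ≈ 0.185749.
Cmin,ss = (D/Vd)·f/(1−f), so D = Cmin,ss·Vd·(1−f)/f.
D = 17 × 73 × (1−f)/f ≈ 17 × 73 × 4.38361 ≈ 5440.06 mg.

5440 mg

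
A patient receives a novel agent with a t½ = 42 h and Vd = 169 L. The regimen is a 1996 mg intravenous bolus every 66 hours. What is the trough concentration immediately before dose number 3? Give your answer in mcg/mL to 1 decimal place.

f = (1/2)^(τ/t½) = (1/2)^(66/42) ≈ 0.3365.
C₀ = D/Vd = 1996/169 ≈ 11.811 mcg/mL.
Before the 3rd dose, 2 doses have been given. Superposition: Cmin = C₀·(f + f²).
≈ 11.811 × (0.3365 + 0.1132) ≈ 11.811 × 0.4497 ≈ 5.311 mcg/mL.

5.3 mcg/mL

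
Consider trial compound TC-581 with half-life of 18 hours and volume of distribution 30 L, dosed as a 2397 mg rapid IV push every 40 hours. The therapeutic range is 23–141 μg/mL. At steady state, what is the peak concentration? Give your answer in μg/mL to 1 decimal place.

τ/t½ = 40/18 ≈ 2.2222, so fraction remaining f = (1/2)^(40/18) ≈ 0.2143.
Accumulation ratio R = 1/(1 − f) ≈ 1/0.7857 ≈ 1.2728.
Each bolus raises the concentration by D/Vd = 2397/30 ≈ 79.900 μg/mL.
Steady-state peak Cmax,ss = C₀·R ≈ 79.900 × 1.2728 ≈ 101.697 μg/mL.
Peak 101.7 μg/mL vs MTC 141 μg/mL: below toxic threshold.

101.7 μg/mL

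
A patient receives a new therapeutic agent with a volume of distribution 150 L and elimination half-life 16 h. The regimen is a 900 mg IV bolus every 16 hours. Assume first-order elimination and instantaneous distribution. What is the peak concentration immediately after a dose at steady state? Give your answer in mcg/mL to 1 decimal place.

12.0 mcg/mL

τ = 16 h = 1 half-life, so f = (1/2)^1 = 0.5.
Accumulation ratio R = 1/(1 − f) = 1/0.5 = 2/1.
Single-dose peak C₀ = D/Vd = 900/150 = 6 mcg/mL.
Steady-state peak Cmax,ss = C₀·R = 6 × 2/1 ≈ 12.000 mcg/mL.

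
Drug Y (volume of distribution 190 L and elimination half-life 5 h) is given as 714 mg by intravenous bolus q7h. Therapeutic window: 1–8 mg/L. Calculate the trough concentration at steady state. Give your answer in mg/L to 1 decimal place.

τ/t½ = 7/5 ≈ 1.4, so fraction remaining f = (1/2)^(7/5) ≈ 0.3789.
Each bolus raises the concentration by D/Vd = 714/190 ≈ 3.758 mg/L.
Steady-state trough Cmin,ss = C₀·f/(1−f) ≈ 3.758 × 0.3789/0.6211 ≈ 2.293 mg/L.
Trough 2.3 mg/L vs MEC 1 mg/L: adequate.

2.3 mg/L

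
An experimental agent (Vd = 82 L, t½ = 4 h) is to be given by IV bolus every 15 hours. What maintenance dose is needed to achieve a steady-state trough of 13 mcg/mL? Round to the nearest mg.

13276 mg

τ/t½ = 15/4 ≈ 3.75, so f = (1/2)^(15/4) ≈ 0.074325.
Cmin,ss = (D/Vd)·f/(1−f), so D = Cmin,ss·Vd·(1−f)/f.
D = 13 × 82 × (1−f)/f ≈ 13 × 82 × 12.45442 ≈ 13276.41 mg.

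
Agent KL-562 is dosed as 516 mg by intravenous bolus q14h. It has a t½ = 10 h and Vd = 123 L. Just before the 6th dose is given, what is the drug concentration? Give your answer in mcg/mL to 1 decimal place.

f = (1/2)^(τ/t½) = (1/2)^(14/10) ≈ 0.3789.
C₀ = D/Vd = 516/123 ≈ 4.195 mcg/mL.
Before the 6th dose, 5 doses have been given. Superposition: Cmin = C₀·(f + f² + … + f^5).
≈ 4.195 × (0.3789 + 0.1436 + 0.0544 + 0.0206 + 0.0078) ≈ 4.195 × 0.6053 ≈ 2.539 mcg/mL.

2.5 mcg/mL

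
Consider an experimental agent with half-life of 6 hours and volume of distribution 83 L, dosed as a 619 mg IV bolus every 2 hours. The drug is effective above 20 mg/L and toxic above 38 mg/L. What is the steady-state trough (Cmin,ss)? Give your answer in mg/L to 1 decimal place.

Over one 2-h interval, 2/6 ≈ 0.33333 half-lives elapse, leaving f ≈ 0.7937 of each dose.
Accumulation ratio R = 1/(1 − f) ≈ 1/0.2063 ≈ 4.8473.
Each bolus raises the concentration by D/Vd = 619/83 ≈ 7.458 mg/L.
Steady-state peak Cmax,ss = C₀·R ≈ 7.458 × 4.8473 ≈ 36.151 mg/L.
One interval later, Cmin,ss = Cmax,ss·e^(−kτ) ≈ 36.151 × 0.7937 ≈ 28.693 mg/L.
Trough 28.7 mg/L vs MEC 20 mg/L: adequate.

28.7 mg/L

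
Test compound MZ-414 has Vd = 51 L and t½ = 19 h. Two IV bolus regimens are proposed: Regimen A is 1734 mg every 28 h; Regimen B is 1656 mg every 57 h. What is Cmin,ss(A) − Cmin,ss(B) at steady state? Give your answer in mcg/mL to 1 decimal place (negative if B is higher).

14.5 mcg/mL

Regimen A: f = (1/2)^(28/19) ≈ 0.3601; Cmin,ss = (1734/51)·f/(1−f) ≈ 19.133 mcg/mL.
Regimen B: f = (1/2)^(57/19) ≈ 0.1250; Cmin,ss = (1656/51)·f/(1−f) ≈ 4.639 mcg/mL.
Difference ≈ 19.133 − 4.639 ≈ 14.494 mcg/mL.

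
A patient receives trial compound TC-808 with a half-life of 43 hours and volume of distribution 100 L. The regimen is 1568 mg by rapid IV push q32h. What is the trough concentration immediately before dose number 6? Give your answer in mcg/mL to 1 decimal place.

21.5 mcg/mL

f = (1/2)^(τ/t½) = (1/2)^(32/43) ≈ 0.5970.
C₀ = D/Vd = 1568/100 ≈ 15.680 mcg/mL.
Before the 6th dose, 5 doses have been given. Superposition: Cmin = C₀·(f + f² + … + f^5).
≈ 15.680 × (0.5970 + 0.3564 + 0.2128 + 0.1270 + 0.0758) ≈ 15.680 × 1.3690 ≈ 21.466 mcg/mL.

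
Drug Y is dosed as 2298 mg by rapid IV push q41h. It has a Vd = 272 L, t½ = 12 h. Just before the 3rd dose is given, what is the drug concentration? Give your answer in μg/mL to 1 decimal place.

0.9 μg/mL

f = (1/2)^(τ/t½) = (1/2)^(41/12) ≈ 0.0936.
C₀ = D/Vd = 2298/272 ≈ 8.449 μg/mL.
Before the 3rd dose, 2 doses have been given. Superposition: Cmin = C₀·(f + f²).
≈ 8.449 × (0.0936 + 0.0088) ≈ 8.449 × 0.1024 ≈ 0.865 μg/mL.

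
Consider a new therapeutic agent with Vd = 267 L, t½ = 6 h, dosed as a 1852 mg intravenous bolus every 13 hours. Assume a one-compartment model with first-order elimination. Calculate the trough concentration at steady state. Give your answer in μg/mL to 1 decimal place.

2.0 μg/mL

τ/t½ = 13/6 ≈ 2.1667, so fraction remaining f = (1/2)^(13/6) ≈ 0.2227.
Accumulation ratio R = 1/(1 − f) ≈ 1/0.7773 ≈ 1.2865.
Each bolus raises the concentration by D/Vd = 1852/267 ≈ 6.936 μg/mL.
Cmax,ss = C₀/(1 − f) ≈ 6.936/0.7773 ≈ 8.923 μg/mL.
One interval later, Cmin,ss = Cmax,ss·e^(−kτ) ≈ 8.923 × 0.2227 ≈ 1.987 μg/mL.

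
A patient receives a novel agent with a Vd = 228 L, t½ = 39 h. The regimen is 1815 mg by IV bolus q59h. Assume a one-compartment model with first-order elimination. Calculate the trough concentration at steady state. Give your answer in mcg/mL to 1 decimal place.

4.3 mcg/mL

τ/t½ = 59/39 ≈ 1.5128, so fraction remaining f = (1/2)^(59/39) ≈ 0.3504.
Each bolus raises the concentration by D/Vd = 1815/228 ≈ 7.961 mcg/mL.
Steady-state trough Cmin,ss = C₀·f/(1−f) ≈ 7.961 × 0.3504/0.6496 ≈ 4.294 mcg/mL.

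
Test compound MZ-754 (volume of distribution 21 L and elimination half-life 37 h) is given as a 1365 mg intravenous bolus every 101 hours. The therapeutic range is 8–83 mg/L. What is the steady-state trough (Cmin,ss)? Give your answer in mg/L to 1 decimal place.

11.5 mg/L

Over one 101-h interval, 101/37 ≈ 2.7297 half-lives elapse, leaving f ≈ 0.1508 of each dose.
Accumulation ratio R = 1/(1 − f) ≈ 1/0.8492 ≈ 1.1776.
Single-dose peak C₀ = D/Vd = 1365/21 ≈ 65.000 mg/L.
Steady-state peak Cmax,ss = C₀·R ≈ 65.000 × 1.1776 ≈ 76.544 mg/L.
Steady-state trough Cmin,ss = Cmax,ss·f ≈ 76.544 × 0.1508 ≈ 11.543 mg/L.
Trough 11.5 mg/L vs MEC 8 mg/L: adequate.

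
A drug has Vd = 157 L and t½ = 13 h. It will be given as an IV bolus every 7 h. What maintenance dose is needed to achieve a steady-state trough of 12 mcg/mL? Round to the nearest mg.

852 mg

τ/t½ = 7/13 ≈ 0.53846, so f = (1/2)^(7/13) ≈ 0.688505.
Cmin,ss = (D/Vd)·f/(1−f), so D = Cmin,ss·Vd·(1−f)/f.
D = 12 × 157 × (1−f)/f ≈ 12 × 157 × 0.45242 ≈ 852.36 mg.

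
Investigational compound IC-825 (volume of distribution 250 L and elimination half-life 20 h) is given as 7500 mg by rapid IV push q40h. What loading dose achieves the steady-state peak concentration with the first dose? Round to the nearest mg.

10000 mg

f = (1/2)^(40/20) ≈ 0.250000; accumulation ratio R = 1/(1−f) ≈ 1.33333.
Loading dose to hit Cmax,ss on first dose: D_load = D_maint·R ≈ 7500 × 1.33333 ≈ 9999.97 mg.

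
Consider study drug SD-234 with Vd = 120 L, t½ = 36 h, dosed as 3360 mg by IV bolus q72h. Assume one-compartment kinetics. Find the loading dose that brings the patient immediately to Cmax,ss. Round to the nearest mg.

f = (1/2)^(72/36) ≈ 0.250000; accumulation ratio R = 1/(1−f) ≈ 1.33333.
Loading dose to hit Cmax,ss on first dose: D_load = D_maint·R ≈ 3360 × 1.33333 ≈ 4479.99 mg.

4480 mg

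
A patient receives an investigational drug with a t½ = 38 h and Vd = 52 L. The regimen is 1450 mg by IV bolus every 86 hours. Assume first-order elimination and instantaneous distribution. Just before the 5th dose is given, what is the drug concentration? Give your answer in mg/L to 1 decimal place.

f = (1/2)^(τ/t½) = (1/2)^(86/38) ≈ 0.2083.
C₀ = D/Vd = 1450/52 ≈ 27.885 mg/L.
Before the 5th dose, 4 doses have been given. Superposition: Cmin = C₀·(f + f² + … + f^4).
≈ 27.885 × (0.2083 + 0.0434 + 0.0090 + 0.0019) ≈ 27.885 × 0.2626 ≈ 7.323 mg/L.

7.3 mg/L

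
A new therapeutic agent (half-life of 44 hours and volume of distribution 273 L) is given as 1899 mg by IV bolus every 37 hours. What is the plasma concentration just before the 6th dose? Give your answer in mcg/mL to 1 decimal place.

8.3 mcg/mL

f = (1/2)^(τ/t½) = (1/2)^(37/44) ≈ 0.5583.
C₀ = D/Vd = 1899/273 ≈ 6.956 mcg/mL.
Before the 6th dose, 5 doses have been given. Superposition: Cmin = C₀·(f + f² + … + f^5).
≈ 6.956 × (0.5583 + 0.3117 + 0.1740 + 0.0972 + 0.0542) ≈ 6.956 × 1.1954 ≈ 8.315 mcg/mL.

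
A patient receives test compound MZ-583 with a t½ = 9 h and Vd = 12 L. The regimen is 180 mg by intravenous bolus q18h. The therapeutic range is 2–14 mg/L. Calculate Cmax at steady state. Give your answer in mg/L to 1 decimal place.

τ = 18 h = 2 half-lives, so f = (1/2)^2 = 0.25.
At steady state, R = 1/(1 − 0.25) = 4/3.
Single-dose peak C₀ = D/Vd = 180/12 = 15 mg/L.
Steady-state peak Cmax,ss = C₀·R = 15 × 4/3 ≈ 20.000 mg/L.
Peak 20.0 mg/L vs MTC 14 mg/L: exceeds toxic threshold.

20.0 mg/L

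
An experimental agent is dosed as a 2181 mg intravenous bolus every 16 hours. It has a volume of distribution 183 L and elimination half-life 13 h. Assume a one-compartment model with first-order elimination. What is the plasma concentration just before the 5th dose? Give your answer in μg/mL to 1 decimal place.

8.6 μg/mL

f = (1/2)^(τ/t½) = (1/2)^(16/13) ≈ 0.4261.
C₀ = D/Vd = 2181/183 ≈ 11.918 μg/mL.
Before the 5th dose, 4 doses have been given. Superposition: Cmin = C₀·(f + f² + … + f^4).
≈ 11.918 × (0.4261 + 0.1816 + 0.0774 + 0.0330) ≈ 11.918 × 0.7181 ≈ 8.558 μg/mL.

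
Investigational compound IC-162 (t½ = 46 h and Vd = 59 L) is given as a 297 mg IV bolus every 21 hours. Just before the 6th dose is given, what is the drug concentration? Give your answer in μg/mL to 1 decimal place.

f = (1/2)^(τ/t½) = (1/2)^(21/46) ≈ 0.7287.
C₀ = D/Vd = 297/59 ≈ 5.034 μg/mL.
Before the 6th dose, 5 doses have been given. Superposition: Cmin = C₀·(f + f² + … + f^5).
≈ 5.034 × (0.7287 + 0.5310 + 0.3869 + 0.2820 + 0.2055) ≈ 5.034 × 2.1341 ≈ 10.743 μg/mL.

10.7 μg/mL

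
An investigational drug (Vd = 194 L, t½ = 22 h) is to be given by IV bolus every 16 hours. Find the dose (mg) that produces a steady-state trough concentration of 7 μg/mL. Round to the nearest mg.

890 mg

τ/t½ = 16/22 ≈ 0.72727, so f = (1/2)^(16/22) ≈ 0.604045.
Cmin,ss = (D/Vd)·f/(1−f), so D = Cmin,ss·Vd·(1−f)/f.
D = 7 × 194 × (1−f)/f ≈ 7 × 194 × 0.65551 ≈ 890.18 mg.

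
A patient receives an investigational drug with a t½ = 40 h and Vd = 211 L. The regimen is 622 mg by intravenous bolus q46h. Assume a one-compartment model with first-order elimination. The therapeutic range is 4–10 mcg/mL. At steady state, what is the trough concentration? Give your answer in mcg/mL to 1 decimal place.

2.4 mcg/mL

τ/t½ = 46/40 ≈ 1.15, so fraction remaining f = (1/2)^(46/40) ≈ 0.4506.
Accumulation ratio R = 1/(1 − f) ≈ 1/0.5494 ≈ 1.8202.
Single-dose peak C₀ = D/Vd = 622/211 ≈ 2.948 mcg/mL.
Cmax,ss = C₀/(1 − f) ≈ 2.948/0.5494 ≈ 5.366 mcg/mL.
One interval later, Cmin,ss = Cmax,ss·e^(−kτ) ≈ 5.366 × 0.4506 ≈ 2.418 mcg/mL.
Trough 2.4 mcg/mL vs MEC 4 mcg/mL: subtherapeutic.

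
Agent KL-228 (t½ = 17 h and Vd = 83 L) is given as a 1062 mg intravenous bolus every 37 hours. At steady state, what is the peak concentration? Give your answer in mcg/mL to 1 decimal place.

16.4 mcg/mL

Over one 37-h interval, 37/17 ≈ 2.1765 half-lives elapse, leaving f ≈ 0.2212 of each dose.
Accumulation ratio R = 1/(1 − f) ≈ 1/0.7788 ≈ 1.2840.
Single-dose peak C₀ = D/Vd = 1062/83 ≈ 12.795 mcg/mL.
Cmax,ss = C₀/(1 − f) ≈ 12.795/0.7788 ≈ 16.429 mcg/mL.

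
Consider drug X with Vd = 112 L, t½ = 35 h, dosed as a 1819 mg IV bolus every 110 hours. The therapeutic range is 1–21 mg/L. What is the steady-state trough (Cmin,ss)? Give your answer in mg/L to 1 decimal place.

Over one 110-h interval, 110/35 ≈ 3.1429 half-lives elapse, leaving f ≈ 0.1132 of each dose.
Each bolus raises the concentration by D/Vd = 1819/112 ≈ 16.241 mg/L.
Steady-state trough Cmin,ss = C₀·f/(1−f) ≈ 16.241 × 0.1132/0.8868 ≈ 2.073 mg/L.
Trough 2.1 mg/L vs MEC 1 mg/L: adequate.

2.1 mg/L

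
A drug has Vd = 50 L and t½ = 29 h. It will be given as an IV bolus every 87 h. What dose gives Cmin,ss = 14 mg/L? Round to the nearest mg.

4900 mg

τ/t½ = 87/29 ≈ 3, so f = (1/2)^(87/29) ≈ 0.125000.
Cmin,ss = (D/Vd)·f/(1−f), so D = Cmin,ss·Vd·(1−f)/f.
D = 14 × 50 × (1−f)/f ≈ 14 × 50 × 7.00000 ≈ 4900.00 mg.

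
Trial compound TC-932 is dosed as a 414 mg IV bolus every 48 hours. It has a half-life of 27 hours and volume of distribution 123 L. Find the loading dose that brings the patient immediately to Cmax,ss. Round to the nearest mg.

584 mg

f = (1/2)^(48/27) ≈ 0.291632; accumulation ratio R = 1/(1−f) ≈ 1.41170.
Loading dose to hit Cmax,ss on first dose: D_load = D_maint·R ≈ 414 × 1.41170 ≈ 584.44 mg.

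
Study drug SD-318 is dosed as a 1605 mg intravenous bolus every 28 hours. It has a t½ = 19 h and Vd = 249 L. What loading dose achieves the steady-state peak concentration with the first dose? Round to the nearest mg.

2508 mg

f = (1/2)^(28/19) ≈ 0.360062; accumulation ratio R = 1/(1−f) ≈ 1.56265.
Loading dose to hit Cmax,ss on first dose: D_load = D_maint·R ≈ 1605 × 1.56265 ≈ 2508.05 mg.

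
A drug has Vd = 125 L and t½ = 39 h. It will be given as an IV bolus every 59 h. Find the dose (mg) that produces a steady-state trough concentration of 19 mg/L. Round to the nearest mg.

τ/t½ = 59/39 ≈ 1.5128, so f = (1/2)^(59/39) ≈ 0.350425.
Cmin,ss = (D/Vd)·f/(1−f), so D = Cmin,ss·Vd·(1−f)/f.
D = 19 × 125 × (1−f)/f ≈ 19 × 125 × 1.85368 ≈ 4402.49 mg.

4402 mg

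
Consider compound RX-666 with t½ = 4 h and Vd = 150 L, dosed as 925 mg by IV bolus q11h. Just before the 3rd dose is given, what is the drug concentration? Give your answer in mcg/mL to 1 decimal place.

1.1 mcg/mL

f = (1/2)^(τ/t½) = (1/2)^(11/4) ≈ 0.1487.
C₀ = D/Vd = 925/150 ≈ 6.167 mcg/mL.
Before the 3rd dose, 2 doses have been given. Superposition: Cmin = C₀·(f + f²).
≈ 6.167 × (0.1487 + 0.0221) ≈ 6.167 × 0.1708 ≈ 1.053 mcg/mL.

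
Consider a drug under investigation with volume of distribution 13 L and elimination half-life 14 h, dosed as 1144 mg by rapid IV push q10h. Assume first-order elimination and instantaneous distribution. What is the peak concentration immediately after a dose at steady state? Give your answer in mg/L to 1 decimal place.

Over one 10-h interval, 10/14 ≈ 0.71429 half-lives elapse, leaving f ≈ 0.6095 of each dose.
Accumulation ratio R = 1/(1 − f) ≈ 1/0.3905 ≈ 2.5608.
Single-dose peak C₀ = D/Vd = 1144/13 ≈ 88.000 mg/L.
Cmax,ss = C₀/(1 − f) ≈ 88.000/0.3905 ≈ 225.352 mg/L.

225.4 mg/L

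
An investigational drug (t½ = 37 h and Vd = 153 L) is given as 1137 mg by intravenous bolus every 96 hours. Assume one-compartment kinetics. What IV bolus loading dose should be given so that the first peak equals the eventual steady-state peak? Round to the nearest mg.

1363 mg

f = (1/2)^(96/37) ≈ 0.165558; accumulation ratio R = 1/(1−f) ≈ 1.19841.
Loading dose to hit Cmax,ss on first dose: D_load = D_maint·R ≈ 1137 × 1.19841 ≈ 1362.59 mg.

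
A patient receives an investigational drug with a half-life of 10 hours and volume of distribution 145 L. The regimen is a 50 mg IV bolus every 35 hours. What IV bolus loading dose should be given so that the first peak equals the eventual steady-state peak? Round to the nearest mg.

f = (1/2)^(35/10) ≈ 0.088388; accumulation ratio R = 1/(1−f) ≈ 1.09696.
Loading dose to hit Cmax,ss on first dose: D_load = D_maint·R ≈ 50 × 1.09696 ≈ 54.85 mg.

55 mg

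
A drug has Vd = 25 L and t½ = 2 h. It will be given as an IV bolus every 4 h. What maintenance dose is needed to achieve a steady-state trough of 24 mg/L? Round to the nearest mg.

1800 mg

τ/t½ = 4/2 ≈ 2, so f = (1/2)^(4/2) ≈ 0.250000.
Cmin,ss = (D/Vd)·f/(1−f), so D = Cmin,ss·Vd·(1−f)/f.
D = 24 × 25 × (1−f)/f ≈ 24 × 25 × 3.00000 ≈ 1800.00 mg.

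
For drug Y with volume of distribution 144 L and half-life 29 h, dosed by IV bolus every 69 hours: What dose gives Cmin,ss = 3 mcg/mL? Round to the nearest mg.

1816 mg

τ/t½ = 69/29 ≈ 2.3793, so f = (1/2)^(69/29) ≈ 0.192201.
Cmin,ss = (D/Vd)·f/(1−f), so D = Cmin,ss·Vd·(1−f)/f.
D = 3 × 144 × (1−f)/f ≈ 3 × 144 × 4.20289 ≈ 1815.65 mg.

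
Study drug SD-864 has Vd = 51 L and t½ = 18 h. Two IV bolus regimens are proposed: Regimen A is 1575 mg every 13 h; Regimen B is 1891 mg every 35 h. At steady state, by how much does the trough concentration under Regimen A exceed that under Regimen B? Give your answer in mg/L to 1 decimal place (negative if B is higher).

34.5 mg/L

Regimen A: f = (1/2)^(13/18) ≈ 0.6062; Cmin,ss = (1575/51)·f/(1−f) ≈ 47.539 mg/L.
Regimen B: f = (1/2)^(35/18) ≈ 0.2598; Cmin,ss = (1891/51)·f/(1−f) ≈ 13.014 mg/L.
Difference ≈ 47.539 − 13.014 ≈ 34.525 mg/L.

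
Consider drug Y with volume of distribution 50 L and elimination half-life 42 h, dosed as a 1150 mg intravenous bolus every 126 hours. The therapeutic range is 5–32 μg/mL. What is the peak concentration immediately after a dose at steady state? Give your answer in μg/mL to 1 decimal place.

τ = 126 h = 3 half-lives, so f = (1/2)^3 = 0.125.
Accumulation ratio R = 1/(1 − f) = 1/0.875 = 8/7.
Single-dose peak C₀ = D/Vd = 1150/50 = 23 μg/mL.
Steady-state peak Cmax,ss = C₀·R = 23 × 8/7 ≈ 26.286 μg/mL.
Peak 26.3 μg/mL vs MTC 32 μg/mL: below toxic threshold.

26.3 μg/mL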